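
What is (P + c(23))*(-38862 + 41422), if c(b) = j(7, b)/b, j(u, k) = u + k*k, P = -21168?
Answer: -1244999680/23 ≈ -5.4130e+7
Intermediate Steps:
j(u, k) = u + k**2
c(b) = (7 + b**2)/b
(P + c(23))*(-38862 + 41422) = (-21168 + (23 + 7/23))*(-38862 + 41422) = (-21168 + (23 + 7*(1/23)))*2560 = (-21168 + (23 + 7/23))*2560 = (-21168 + 536/23)*2560 = -486328/23*2560 = -1244999680/23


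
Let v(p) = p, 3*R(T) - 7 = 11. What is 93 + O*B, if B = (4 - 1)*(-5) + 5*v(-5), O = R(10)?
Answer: -147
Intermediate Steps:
R(T) = 6 (R(T) = 7/3 + (1/3)*11 = 7/3 + 11/3 = 6)
O = 6
B = -40 (B = (4 - 1)*(-5) + 5*(-5) = 3*(-5) - 25 = -15 - 25 = -40)
93 + O*B = 93 + 6*(-40) = 93 - 240 = -147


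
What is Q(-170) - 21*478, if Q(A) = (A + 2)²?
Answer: 18186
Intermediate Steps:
Q(A) = (2 + A)²
Q(-170) - 21*478 = (2 - 170)² - 21*478 = (-168)² - 10038 = 28224 - 10038 = 18186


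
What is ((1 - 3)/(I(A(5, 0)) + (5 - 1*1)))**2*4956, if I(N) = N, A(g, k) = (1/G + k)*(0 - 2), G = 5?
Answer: 41300/27 ≈ 1529.6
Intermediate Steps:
A(g, k) = -2/5 - 2*k (A(g, k) = (1/5 + k)*(0 - 2) = (1/5 + k)*(-2) = -2/5 - 2*k)
((1 - 3)/(I(A(5, 0)) + (5 - 1*1)))**2*4956 = ((1 - 3)/((-2/5 - 2*0) + (5 - 1*1)))**2*4956 = (-2/((-2/5 + 0) + (5 - 1)))**2*4956 = (-2/(-2/5 + 4))**2*4956 = (-2/18/5)**2*4956 = (-2*5/18)**2*4956 = (-5/9)**2*4956 = (25/81)*4956 = 41300/27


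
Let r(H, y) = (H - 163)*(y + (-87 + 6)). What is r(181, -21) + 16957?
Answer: 15121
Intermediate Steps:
r(H, y) = (-163 + H)*(-81 + y) (r(H, y) = (-163 + H)*(y - 81) = (-163 + H)*(-81 + y))
r(181, -21) + 16957 = (13203 - 163*(-21) - 81*181 + 181*(-21)) + 16957 = (13203 + 3423 - 14661 - 3801) + 16957 = -1836 + 16957 = 15121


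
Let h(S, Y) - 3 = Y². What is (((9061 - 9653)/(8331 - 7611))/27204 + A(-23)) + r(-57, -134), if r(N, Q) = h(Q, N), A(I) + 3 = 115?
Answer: 4118141483/1224180 ≈ 3364.0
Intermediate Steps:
h(S, Y) = 3 + Y²
A(I) = 112 (A(I) = -3 + 115 = 112)
r(N, Q) = 3 + N²
(((9061 - 9653)/(8331 - 7611))/27204 + A(-23)) + r(-57, -134) = (((9061 - 9653)/(8331 - 7611))/27204 + 112) + (3 + (-57)²) = (-592/720*(1/27204) + 112) + (3 + 3249) = (-592*1/720*(1/27204) + 112) + 3252 = (-37/45*1/27204 + 112) + 3252 = (-37/1224180 + 112) + 3252 = 137108123/1224180 + 3252 = 4118141483/1224180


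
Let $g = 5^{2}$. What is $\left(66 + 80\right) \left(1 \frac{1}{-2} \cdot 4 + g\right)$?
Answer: $3358$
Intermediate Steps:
$g = 25$
$\left(66 + 80\right) \left(1 \frac{1}{-2} \cdot 4 + g\right) = \left(66 + 80\right) \left(1 \frac{1}{-2} \cdot 4 + 25\right) = 146 \left(1 \left(- \frac{1}{2}\right) 4 + 25\right) = 146 \left(\left(- \frac{1}{2}\right) 4 + 25\right) = 146 \left(-2 + 25\right) = 146 \cdot 23 = 3358$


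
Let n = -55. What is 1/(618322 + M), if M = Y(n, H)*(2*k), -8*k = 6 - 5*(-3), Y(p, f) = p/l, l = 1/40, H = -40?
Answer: 1/629872 ≈ 1.5876e-6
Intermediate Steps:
l = 1/40 ≈ 0.025000
Y(p, f) = 40*p (Y(p, f) = p/(1/40) = p*40 = 40*p)
k = -21/8 (k = -(6 - 5*(-3))/8 = -(6 + 15)/8 = -⅛*21 = -21/8 ≈ -2.6250)
M = 11550 (M = (40*(-55))*(2*(-21/8)) = -2200*(-21/4) = 11550)
1/(618322 + M) = 1/(618322 + 11550) = 1/629872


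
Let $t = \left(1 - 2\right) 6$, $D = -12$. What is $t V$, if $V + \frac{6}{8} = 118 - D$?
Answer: $- \frac{1551}{2} \approx -775.5$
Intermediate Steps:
$t = -6$ ($t = \left(-1\right) 6 = -6$)
$V = \frac{517}{4}$ ($V = - \frac{3}{4} + \left(118 - -12\right) = - \frac{3}{4} + \left(118 + 12\right) = - \frac{3}{4} + 130 = \frac{517}{4} \approx 129.25$)
$t V = \left(-6\right) \frac{517}{4} = - \frac{1551}{2}$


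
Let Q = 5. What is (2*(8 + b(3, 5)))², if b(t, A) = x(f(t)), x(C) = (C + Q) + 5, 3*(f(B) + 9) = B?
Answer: 400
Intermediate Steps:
f(B) = -9 + B/3
x(C) = 10 + C (x(C) = (C + 5) + 5 = (5 + C) + 5 = 10 + C)
b(t, A) = 1 + t/3 (b(t, A) = 10 + (-9 + t/3) = 1 + t/3)
(2*(8 + b(3, 5)))² = (2*(8 + (1 + (⅓)*3)))² = (2*(8 + (1 + 1)))² = (2*(8 + 2))² = (2*10)² = 20² = 400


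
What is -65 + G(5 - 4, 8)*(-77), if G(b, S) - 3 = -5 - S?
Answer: 705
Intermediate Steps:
G(b, S) = -2 - S (G(b, S) = 3 + (-5 - S) = -2 - S)
-65 + G(5 - 4, 8)*(-77) = -65 + (-2 - 1*8)*(-77) = -65 + (-2 - 8)*(-77) = -65 - 10*(-77) = -65 + 770 = 705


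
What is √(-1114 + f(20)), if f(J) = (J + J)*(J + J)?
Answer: 9*√6 ≈ 22.045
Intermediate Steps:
f(J) = 4*J² (f(J) = (2*J)*(2*J) = 4*J²)
√(-1114 + f(20)) = √(-1114 + 4*20²) = √(-1114 + 4*400) = √(-1114 + 1600) = √486 = 9*√6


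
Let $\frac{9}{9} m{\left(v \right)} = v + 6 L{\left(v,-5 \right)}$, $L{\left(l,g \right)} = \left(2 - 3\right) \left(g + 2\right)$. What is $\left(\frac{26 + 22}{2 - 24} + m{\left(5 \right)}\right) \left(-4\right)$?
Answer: $- \frac{916}{11} \approx -83.273$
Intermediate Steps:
$L{\left(l,g \right)} = -2 - g$ ($L{\left(l,g \right)} = - (2 + g) = -2 - g$)
$m{\left(v \right)} = 18 + v$ ($m{\left(v \right)} = v + 6 \left(-2 - -5\right) = v + 6 \left(-2 + 5\right) = v + 6 \cdot 3 = v + 18 = 18 + v$)
$\left(\frac{26 + 22}{2 - 24} + m{\left(5 \right)}\right) \left(-4\right) = \left(\frac{26 + 22}{2 - 24} + \left(18 + 5\right)\right) \left(-4\right) = \left(\frac{48}{-22} + 23\right) \left(-4\right) = \left(48 \left(- \frac{1}{22}\right) + 23\right) \left(-4\right) = \left(- \frac{24}{11} + 23\right) \left(-4\right) = \frac{229}{11} \left(-4\right) = - \frac{916}{11}$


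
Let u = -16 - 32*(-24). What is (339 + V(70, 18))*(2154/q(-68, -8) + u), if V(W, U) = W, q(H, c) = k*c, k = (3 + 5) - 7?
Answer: 789779/4 ≈ 1.9744e+5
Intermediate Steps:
k = 1 (k = 8 - 7 = 1)
q(H, c) = c (q(H, c) = 1*c = c)
u = 752 (u = -16 + 768 = 752)
(339 + V(70, 18))*(2154/q(-68, -8) + u) = (339 + 70)*(2154/(-8) + 752) = 409*(2154*(-1/8) + 752) = 409*(-1077/4 + 752) = 409*(1931/4) = 789779/4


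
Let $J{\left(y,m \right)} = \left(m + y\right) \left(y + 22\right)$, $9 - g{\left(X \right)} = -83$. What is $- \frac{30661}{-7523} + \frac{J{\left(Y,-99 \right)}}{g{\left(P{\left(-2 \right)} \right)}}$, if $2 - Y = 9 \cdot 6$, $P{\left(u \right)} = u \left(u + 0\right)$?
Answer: $\frac{18450001}{346058} \approx 53.315$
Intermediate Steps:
$P{\left(u \right)} = u^{2}$ ($P{\left(u \right)} = u u = u^{2}$)
$g{\left(X \right)} = 92$ ($g{\left(X \right)} = 9 - -83 = 9 + 83 = 92$)
$Y = -52$ ($Y = 2 - 9 \cdot 6 = 2 - 54 = -52$)
$J{\left(y,m \right)} = \left(22 + y\right) \left(m + y\right)$ ($J{\left(y,m \right)} = \left(m + y\right) \left(22 + y\right) = \left(22 + y\right) \left(m + y\right)$)
$- \frac{30661}{-7523} + \frac{J{\left(Y,-99 \right)}}{g{\left(P{\left(-2 \right)} \right)}} = - \frac{30661}{-7523} + \frac{\left(-52\right)^{2} + 22 \left(-99\right) + 22 \left(-52\right) - -5148}{92} = \left(-30661\right) \left(- \frac{1}{7523}\right) + \left(2704 - 2178 - 1144 + 5148\right) \frac{1}{92} = \frac{30661}{7523} + 4530 \cdot \frac{1}{92} = \frac{30661}{7523} + \frac{2265}{46} = \frac{18450001}{346058}$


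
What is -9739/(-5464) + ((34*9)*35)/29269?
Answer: 343570231/159925816 ≈ 2.1483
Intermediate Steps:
-9739/(-5464) + ((34*9)*35)/29269 = -9739*(-1/5464) + (306*35)*(1/29269) = 9739/5464 + 10710*(1/29269) = 9739/5464 + 10710/29269 = 343570231/159925816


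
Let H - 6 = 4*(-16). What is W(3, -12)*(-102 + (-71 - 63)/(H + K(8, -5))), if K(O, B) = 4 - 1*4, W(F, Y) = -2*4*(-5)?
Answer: -115640/29 ≈ -3987.6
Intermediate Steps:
H = -58 (H = 6 + 4*(-16) = 6 - 64 = -58)
W(F, Y) = 40 (W(F, Y) = -8*(-5) = 40)
K(O, B) = 0 (K(O, B) = 4 - 4 = 0)
W(3, -12)*(-102 + (-71 - 63)/(H + K(8, -5))) = 40*(-102 + (-71 - 63)/(-58 + 0)) = 40*(-102 - 134/(-58)) = 40*(-102 - 134*(-1/58)) = 40*(-102 + 67/29) = 40*(-2891/29) = -115640/29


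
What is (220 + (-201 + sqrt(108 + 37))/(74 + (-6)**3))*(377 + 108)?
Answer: 15248885/142 - 485*sqrt(145)/142 ≈ 1.0735e+5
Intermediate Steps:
(220 + (-201 + sqrt(108 + 37))/(74 + (-6)**3))*(377 + 108) = (220 + (-201 + sqrt(145))/(74 - 216))*485 = (220 + (-201 + sqrt(145))/(-142))*485 = (220 + (-201 + sqrt(145))*(-1/142))*485 = (220 + (201/142 - sqrt(145)/142))*485 = (31441/142 - sqrt(145)/142)*485 = 15248885/142 - 485*sqrt(145)/142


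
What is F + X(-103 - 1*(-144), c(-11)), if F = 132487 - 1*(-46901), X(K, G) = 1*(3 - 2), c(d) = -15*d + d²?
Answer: 179389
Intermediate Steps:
c(d) = d² - 15*d
X(K, G) = 1 (X(K, G) = 1*1 = 1)
F = 179388 (F = 132487 + 46901 = 179388)
F + X(-103 - 1*(-144), c(-11)) = 179388 + 1 = 179389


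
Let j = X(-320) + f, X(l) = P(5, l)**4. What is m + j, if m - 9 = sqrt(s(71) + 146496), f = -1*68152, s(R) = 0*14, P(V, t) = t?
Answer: 10485691857 + 8*sqrt(2289) ≈ 1.0486e+10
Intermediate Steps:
s(R) = 0
f = -68152
X(l) = l**4
m = 9 + 8*sqrt(2289) (m = 9 + sqrt(0 + 146496) = 9 + sqrt(146496) = 9 + 8*sqrt(2289) ≈ 391.75)
j = 10485691848 (j = (-320)**4 - 68152 = 10485760000 - 68152 = 10485691848)
m + j = (9 + 8*sqrt(2289)) + 10485691848 = 10485691857 + 8*sqrt(2289)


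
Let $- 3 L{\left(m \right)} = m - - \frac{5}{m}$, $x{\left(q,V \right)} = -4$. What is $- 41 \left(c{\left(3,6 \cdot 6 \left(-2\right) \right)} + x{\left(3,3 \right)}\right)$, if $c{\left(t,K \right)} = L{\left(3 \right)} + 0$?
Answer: $\frac{2050}{9} \approx 227.78$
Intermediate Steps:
$L{\left(m \right)} = - \frac{5}{3 m} - \frac{m}{3}$ ($L{\left(m \right)} = - \frac{m - - \frac{5}{m}}{3} = - \frac{m + \frac{5}{m}}{3} = - \frac{5}{3 m} - \frac{m}{3}$)
$c{\left(t,K \right)} = - \frac{14}{9}$ ($c{\left(t,K \right)} = \frac{-5 - 3^{2}}{3 \cdot 3} + 0 = \frac{1}{3} \cdot \frac{1}{3} \left(-5 - 9\right) + 0 = \frac{1}{3} \cdot \frac{1}{3} \left(-14\right) + 0 = - \frac{14}{9} + 0 = - \frac{14}{9}$)
$- 41 \left(c{\left(3,6 \cdot 6 \left(-2\right) \right)} + x{\left(3,3 \right)}\right) = - 41 \left(- \frac{14}{9} - 4\right) = \left(-41\right) \left(- \frac{50}{9}\right) = \frac{2050}{9}$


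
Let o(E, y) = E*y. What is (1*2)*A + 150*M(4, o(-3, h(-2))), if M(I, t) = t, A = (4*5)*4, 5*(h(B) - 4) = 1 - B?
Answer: -1910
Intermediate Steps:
h(B) = 21/5 - B/5 (h(B) = 4 + (1 - B)/5 = 4 + (1/5 - B/5) = 21/5 - B/5)
A = 80 (A = 20*4 = 80)
(1*2)*A + 150*M(4, o(-3, h(-2))) = (1*2)*80 + 150*(-3*(21/5 - 1/5*(-2))) = 2*80 + 150*(-3*(21/5 + 2/5)) = 160 + 150*(-3*23/5) = 160 + 150*(-69/5) = 160 - 2070 = -1910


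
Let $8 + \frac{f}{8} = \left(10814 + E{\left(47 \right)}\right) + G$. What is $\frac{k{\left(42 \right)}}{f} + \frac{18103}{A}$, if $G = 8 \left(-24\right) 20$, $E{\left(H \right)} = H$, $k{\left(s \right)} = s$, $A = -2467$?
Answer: $- \frac{507773549}{69204284} \approx -7.3373$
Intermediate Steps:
$G = -3840$ ($G = \left(-192\right) 20 = -3840$)
$f = 56104$ ($f = -64 + 8 \left(\left(10814 + 47\right) - 3840\right) = -64 + 8 \left(10861 - 3840\right) = -64 + 8 \cdot 7021 = -64 + 56168 = 56104$)
$\frac{k{\left(42 \right)}}{f} + \frac{18103}{A} = \frac{42}{56104} + \frac{18103}{-2467} = 42 \cdot \frac{1}{56104} + 18103 \left(- \frac{1}{2467}\right) = \frac{21}{28052} - \frac{18103}{2467} = - \frac{507773549}{69204284}$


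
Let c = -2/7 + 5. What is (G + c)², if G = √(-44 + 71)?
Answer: 2412/49 + 198*√3/7 ≈ 98.217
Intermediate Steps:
c = 33/7 (c = -2/7 + 5 = 33/7 ≈ 4.7143)
G = 3*√3 (G = √27 = 3*√3 ≈ 5.1962)
(G + c)² = (3*√3 + 33/7)² = (33/7 + 3*√3)²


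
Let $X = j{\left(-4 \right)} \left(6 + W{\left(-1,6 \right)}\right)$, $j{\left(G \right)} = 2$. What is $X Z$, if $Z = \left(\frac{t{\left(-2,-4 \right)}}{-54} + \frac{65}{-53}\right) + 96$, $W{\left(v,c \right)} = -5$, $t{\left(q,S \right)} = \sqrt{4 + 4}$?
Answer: $\frac{10046}{53} - \frac{2 \sqrt{2}}{27} \approx 189.44$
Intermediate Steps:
$t{\left(q,S \right)} = 2 \sqrt{2}$ ($t{\left(q,S \right)} = \sqrt{8} = 2 \sqrt{2}$)
$X = 2$ ($X = 2 \left(6 - 5\right) = 2 \cdot 1 = 2$)
$Z = \frac{5023}{53} - \frac{\sqrt{2}}{27}$ ($Z = \left(\frac{2 \sqrt{2}}{-54} + \frac{65}{-53}\right) + 96 = \left(2 \sqrt{2} \left(- \frac{1}{54}\right) + 65 \left(- \frac{1}{53}\right)\right) + 96 = \left(- \frac{\sqrt{2}}{27} - \frac{65}{53}\right) + 96 = \left(- \frac{65}{53} - \frac{\sqrt{2}}{27}\right) + 96 = \frac{5023}{53} - \frac{\sqrt{2}}{27} \approx 94.721$)
$X Z = 2 \left(\frac{5023}{53} - \frac{\sqrt{2}}{27}\right) = \frac{10046}{53} - \frac{2 \sqrt{2}}{27}$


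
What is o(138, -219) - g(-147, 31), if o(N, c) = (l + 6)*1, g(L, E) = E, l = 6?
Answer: -19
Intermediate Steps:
o(N, c) = 12 (o(N, c) = (6 + 6)*1 = 12*1 = 12)
o(138, -219) - g(-147, 31) = 12 - 1*31 = 12 - 31 = -19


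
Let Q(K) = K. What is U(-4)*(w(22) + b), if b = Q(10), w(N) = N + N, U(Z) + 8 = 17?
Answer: 486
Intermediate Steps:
U(Z) = 9 (U(Z) = -8 + 17 = 9)
w(N) = 2*N
b = 10
U(-4)*(w(22) + b) = 9*(2*22 + 10) = 9*(44 + 10) = 9*54 = 486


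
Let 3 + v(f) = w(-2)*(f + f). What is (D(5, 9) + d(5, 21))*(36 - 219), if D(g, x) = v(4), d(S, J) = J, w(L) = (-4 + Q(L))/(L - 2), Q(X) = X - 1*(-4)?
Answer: -4026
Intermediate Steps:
Q(X) = 4 + X (Q(X) = X + 4 = 4 + X)
w(L) = L/(-2 + L) (w(L) = (-4 + (4 + L))/(L - 2) = L/(-2 + L))
v(f) = -3 + f (v(f) = -3 + (-2/(-2 - 2))*(f + f) = -3 + (-2/(-4))*(2*f) = -3 + (-2*(-1/4))*(2*f) = -3 + (2*f)/2 = -3 + f)
D(g, x) = 1 (D(g, x) = -3 + 4 = 1)
(D(5, 9) + d(5, 21))*(36 - 219) = (1 + 21)*(36 - 219) = 22*(-183) = -4026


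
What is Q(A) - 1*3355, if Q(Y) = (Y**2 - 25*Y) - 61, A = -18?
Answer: -2642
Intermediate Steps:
Q(Y) = -61 + Y**2 - 25*Y
Q(A) - 1*3355 = (-61 + (-18)**2 - 25*(-18)) - 1*3355 = (-61 + 324 + 450) - 3355 = 713 - 3355 = -2642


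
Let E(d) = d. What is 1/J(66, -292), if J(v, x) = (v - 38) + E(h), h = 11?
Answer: 1/39 ≈ 0.025641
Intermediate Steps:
J(v, x) = -27 + v (J(v, x) = (v - 38) + 11 = (-38 + v) + 11 = -27 + v)
1/J(66, -292) = 1/(-27 + 66) = 1/39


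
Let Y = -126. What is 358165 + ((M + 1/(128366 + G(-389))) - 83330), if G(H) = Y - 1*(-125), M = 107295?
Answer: 49052117451/128365 ≈ 3.8213e+5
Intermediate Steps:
G(H) = -1 (G(H) = -126 - 1*(-125) = -126 + 125 = -1)
358165 + ((M + 1/(128366 + G(-389))) - 83330) = 358165 + ((107295 + 1/(128366 - 1)) - 83330) = 358165 + ((107295 + 1/128365) - 83330) = 358165 + (13772922676/128365 - 83330) = 358165 + 3076267226/128365 = 49052117451/128365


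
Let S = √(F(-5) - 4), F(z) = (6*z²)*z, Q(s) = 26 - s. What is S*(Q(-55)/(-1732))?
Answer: -81*I*√754/1732 ≈ -1.2842*I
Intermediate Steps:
F(z) = 6*z³
S = I*√754 (S = √(6*(-5)³ - 4) = √(6*(-125) - 4) = √(-750 - 4) = √(-754) = I*√754 ≈ 27.459*I)
S*(Q(-55)/(-1732)) = (I*√754)*((26 - 1*(-55))/(-1732)) = (I*√754)*((26 + 55)*(-1/1732)) = (I*√754)*(81*(-1/1732)) = (I*√754)*(-81/1732) = -81*I*√754/1732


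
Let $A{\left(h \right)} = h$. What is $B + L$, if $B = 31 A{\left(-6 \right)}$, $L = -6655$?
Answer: $-6841$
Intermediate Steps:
$B = -186$ ($B = 31 \left(-6\right) = -186$)
$B + L = -186 - 6655 = -6841$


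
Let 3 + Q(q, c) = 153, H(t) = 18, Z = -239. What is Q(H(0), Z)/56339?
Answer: 150/56339 ≈ 0.0026625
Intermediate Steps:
Q(q, c) = 150 (Q(q, c) = -3 + 153 = 150)
Q(H(0), Z)/56339 = 150/56339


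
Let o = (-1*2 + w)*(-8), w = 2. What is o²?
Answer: 0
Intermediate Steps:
o = 0 (o = (-1*2 + 2)*(-8) = (-2 + 2)*(-8) = 0*(-8) = 0)
o² = 0² = 0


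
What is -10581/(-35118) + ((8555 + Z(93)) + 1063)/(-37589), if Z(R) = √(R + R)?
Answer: 19988095/440016834 - √186/37589 ≈ 0.045063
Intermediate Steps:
Z(R) = √2*√R (Z(R) = √(2*R) = √2*√R)
-10581/(-35118) + ((8555 + Z(93)) + 1063)/(-37589) = -10581/(-35118) + ((8555 + √2*√93) + 1063)/(-37589) = -10581*(-1/35118) + ((8555 + √186) + 1063)*(-1/37589) = 3527/11706 + (9618 + √186)*(-1/37589) = 3527/11706 + (-9618/37589 - √186/37589) = 19988095/440016834 - √186/37589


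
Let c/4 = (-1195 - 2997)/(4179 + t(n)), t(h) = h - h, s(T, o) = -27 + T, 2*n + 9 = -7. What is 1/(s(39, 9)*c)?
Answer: -1393/67072 ≈ -0.020769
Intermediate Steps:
n = -8 (n = -9/2 + (½)*(-7) = -9/2 - 7/2 = -8)
t(h) = 0
c = -16768/4179 (c = 4*((-1195 - 2997)/(4179 + 0)) = 4*(-4192/4179) = -16768/4179 ≈ -4.0124)
1/(s(39, 9)*c) = 1/((-27 + 39)*(-16768/4179)) = -4179/16768/12 = (1/12)*(-4179/16768) = -1393/67072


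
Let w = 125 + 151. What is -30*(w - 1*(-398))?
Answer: -20220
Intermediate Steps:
w = 276
-30*(w - 1*(-398)) = -30*(276 - 1*(-398)) = -30*(276 + 398) = -30*674 = -20220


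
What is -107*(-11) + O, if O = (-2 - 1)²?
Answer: 1186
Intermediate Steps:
O = 9 (O = (-3)² = 9)
-107*(-11) + O = -107*(-11) + 9 = 1177 + 9 = 1186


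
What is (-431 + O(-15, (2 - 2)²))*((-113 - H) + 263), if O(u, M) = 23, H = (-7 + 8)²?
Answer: -60792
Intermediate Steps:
H = 1 (H = 1² = 1)
(-431 + O(-15, (2 - 2)²))*((-113 - H) + 263) = (-431 + 23)*((-113 - 1*1) + 263) = -408*((-113 - 1) + 263) = -408*(-114 + 263) = -408*149 = -60792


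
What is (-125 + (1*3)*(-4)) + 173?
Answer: 36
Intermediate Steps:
(-125 + (1*3)*(-4)) + 173 = (-125 + 3*(-4)) + 173 = (-125 - 12) + 173 = -137 + 173 = 36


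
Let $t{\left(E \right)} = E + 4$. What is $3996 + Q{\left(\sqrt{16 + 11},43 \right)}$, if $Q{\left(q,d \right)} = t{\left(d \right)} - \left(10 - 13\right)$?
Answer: $4046$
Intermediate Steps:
$t{\left(E \right)} = 4 + E$
$Q{\left(q,d \right)} = 7 + d$ ($Q{\left(q,d \right)} = \left(4 + d\right) - \left(10 - 13\right) = \left(4 + d\right) - -3 = \left(4 + d\right) + 3 = 7 + d$)
$3996 + Q{\left(\sqrt{16 + 11},43 \right)} = 3996 + \left(7 + 43\right) = 3996 + 50 = 4046$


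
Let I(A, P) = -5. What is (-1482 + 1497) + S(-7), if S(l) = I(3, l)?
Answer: 10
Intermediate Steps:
S(l) = -5
(-1482 + 1497) + S(-7) = (-1482 + 1497) - 5 = 15 - 5 = 10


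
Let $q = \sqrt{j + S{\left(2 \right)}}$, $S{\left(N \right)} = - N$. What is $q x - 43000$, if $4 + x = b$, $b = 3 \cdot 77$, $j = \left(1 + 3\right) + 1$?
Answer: $-43000 + 227 \sqrt{3} \approx -42607.0$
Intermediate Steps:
$j = 5$ ($j = 4 + 1 = 5$)
$b = 231$
$q = \sqrt{3}$ ($q = \sqrt{5 - 2} = \sqrt{3} \approx 1.732$)
$x = 227$ ($x = -4 + 231 = 227$)
$q x - 43000 = \sqrt{3} \cdot 227 - 43000 = 227 \sqrt{3} - 43000 = -43000 + 227 \sqrt{3}$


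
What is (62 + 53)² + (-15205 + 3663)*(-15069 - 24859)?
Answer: 460862201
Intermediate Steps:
(62 + 53)² + (-15205 + 3663)*(-15069 - 24859) = 115² - 11542*(-39928) = 13225 + 460848976 = 460862201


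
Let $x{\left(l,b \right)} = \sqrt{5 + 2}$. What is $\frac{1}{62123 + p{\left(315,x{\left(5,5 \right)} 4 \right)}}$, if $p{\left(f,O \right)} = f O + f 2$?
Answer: $\frac{62753}{3926825809} - \frac{1260 \sqrt{7}}{3926825809} \approx 1.5132 \cdot 10^{-5}$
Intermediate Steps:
$x{\left(l,b \right)} = \sqrt{7}$
$p{\left(f,O \right)} = 2 f + O f$ ($p{\left(f,O \right)} = O f + 2 f = 2 f + O f$)
$\frac{1}{62123 + p{\left(315,x{\left(5,5 \right)} 4 \right)}} = \frac{1}{62123 + 315 \left(2 + \sqrt{7} \cdot 4\right)} = \frac{1}{62123 + 315 \left(2 + 4 \sqrt{7}\right)} = \frac{1}{62123 + \left(630 + 1260 \sqrt{7}\right)} = \frac{1}{62753 + 1260 \sqrt{7}}$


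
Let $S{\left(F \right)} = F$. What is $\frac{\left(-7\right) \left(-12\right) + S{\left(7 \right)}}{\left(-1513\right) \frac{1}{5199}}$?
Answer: $- \frac{473109}{1513} \approx -312.7$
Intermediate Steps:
$\frac{\left(-7\right) \left(-12\right) + S{\left(7 \right)}}{\left(-1513\right) \frac{1}{5199}} = \frac{\left(-7\right) \left(-12\right) + 7}{\left(-1513\right) \frac{1}{5199}} = \frac{84 + 7}{\left(-1513\right) \frac{1}{5199}} = \frac{91}{- \frac{1513}{5199}} = 91 \left(- \frac{5199}{1513}\right) = - \frac{473109}{1513}$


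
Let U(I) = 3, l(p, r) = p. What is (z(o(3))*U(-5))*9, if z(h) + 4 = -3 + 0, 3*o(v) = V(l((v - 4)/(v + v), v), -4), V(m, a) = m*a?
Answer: -189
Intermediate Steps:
V(m, a) = a*m
o(v) = -2*(-4 + v)/(3*v) (o(v) = (-4*(v - 4)/(v + v))/3 = (-4*(-4 + v)/(2*v))/3 = (-4*(-4 + v)*1/(2*v))/3 = (-2*(-4 + v)/v)/3 = -2*(-4 + v)/(3*v))
z(h) = -7 (z(h) = -4 + (-3 + 0) = -4 - 3 = -7)
(z(o(3))*U(-5))*9 = -7*3*9 = -21*9 = -189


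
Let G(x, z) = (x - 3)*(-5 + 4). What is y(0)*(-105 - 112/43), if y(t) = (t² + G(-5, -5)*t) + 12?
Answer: -55524/43 ≈ -1291.3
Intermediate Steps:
G(x, z) = 3 - x (G(x, z) = (-3 + x)*(-1) = 3 - x)
y(t) = 12 + t² + 8*t (y(t) = (t² + (3 - 1*(-5))*t) + 12 = (t² + (3 + 5)*t) + 12 = (t² + 8*t) + 12 = 12 + t² + 8*t)
y(0)*(-105 - 112/43) = (12 + 0² + 8*0)*(-105 - 112/43) = (12 + 0 + 0)*(-105 - 112*1/43) = 12*(-105 - 112/43) = 12*(-4627/43) = -55524/43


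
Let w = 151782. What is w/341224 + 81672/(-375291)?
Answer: 4848995339/21343049364 ≈ 0.22719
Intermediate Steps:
w/341224 + 81672/(-375291) = 151782/341224 + 81672/(-375291) = 151782*(1/341224) + 81672*(-1/375291) = 75891/170612 - 27224/125097 = 4848995339/21343049364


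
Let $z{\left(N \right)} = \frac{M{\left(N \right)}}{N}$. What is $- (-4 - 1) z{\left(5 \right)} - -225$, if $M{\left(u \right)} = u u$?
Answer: $250$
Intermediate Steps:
$M{\left(u \right)} = u^{2}$
$z{\left(N \right)} = N$ ($z{\left(N \right)} = \frac{N^{2}}{N} = N$)
$- (-4 - 1) z{\left(5 \right)} - -225 = - (-4 - 1) 5 - -225 = \left(-1\right) \left(-5\right) 5 + 225 = 5 \cdot 5 + 225 = 25 + 225 = 250$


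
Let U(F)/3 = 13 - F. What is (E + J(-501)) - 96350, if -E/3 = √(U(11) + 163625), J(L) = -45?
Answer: -96395 - 3*√163631 ≈ -97609.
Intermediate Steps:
U(F) = 39 - 3*F (U(F) = 3*(13 - F) = 39 - 3*F)
E = -3*√163631 (E = -3*√((39 - 3*11) + 163625) = -3*√((39 - 33) + 163625) = -3*√(6 + 163625) = -3*√163631 ≈ -1213.5)
(E + J(-501)) - 96350 = (-3*√163631 - 45) - 96350 = (-45 - 3*√163631) - 96350 = -96395 - 3*√163631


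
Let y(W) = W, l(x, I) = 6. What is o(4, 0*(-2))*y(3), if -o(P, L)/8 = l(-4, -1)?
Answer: -144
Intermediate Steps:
o(P, L) = -48 (o(P, L) = -8*6 = -48)
o(4, 0*(-2))*y(3) = -48*3 = -144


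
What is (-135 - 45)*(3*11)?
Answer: -5940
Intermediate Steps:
(-135 - 45)*(3*11) = -180*33 = -5940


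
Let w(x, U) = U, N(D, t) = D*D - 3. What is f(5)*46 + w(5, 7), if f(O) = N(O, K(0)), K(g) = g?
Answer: 1019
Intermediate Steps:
N(D, t) = -3 + D² (N(D, t) = D² - 3 = -3 + D²)
f(O) = -3 + O²
f(5)*46 + w(5, 7) = (-3 + 5²)*46 + 7 = (-3 + 25)*46 + 7 = 22*46 + 7 = 1012 + 7 = 1019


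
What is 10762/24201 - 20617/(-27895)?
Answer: 799158007/675086895 ≈ 1.1838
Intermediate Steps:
10762/24201 - 20617/(-27895) = 10762*(1/24201) - 20617*(-1/27895) = 10762/24201 + 20617/27895 = 799158007/675086895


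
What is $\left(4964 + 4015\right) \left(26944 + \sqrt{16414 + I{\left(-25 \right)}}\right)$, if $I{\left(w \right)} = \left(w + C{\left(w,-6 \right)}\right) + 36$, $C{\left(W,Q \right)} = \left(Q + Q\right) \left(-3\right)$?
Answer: $241930176 + 26937 \sqrt{1829} \approx 2.4308 \cdot 10^{8}$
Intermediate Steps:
$C{\left(W,Q \right)} = - 6 Q$ ($C{\left(W,Q \right)} = 2 Q \left(-3\right) = - 6 Q$)
$I{\left(w \right)} = 72 + w$ ($I{\left(w \right)} = \left(w - -36\right) + 36 = \left(w + 36\right) + 36 = \left(36 + w\right) + 36 = 72 + w$)
$\left(4964 + 4015\right) \left(26944 + \sqrt{16414 + I{\left(-25 \right)}}\right) = \left(4964 + 4015\right) \left(26944 + \sqrt{16414 + \left(72 - 25\right)}\right) = 8979 \left(26944 + \sqrt{16414 + 47}\right) = 8979 \left(26944 + \sqrt{16461}\right) = 8979 \left(26944 + 3 \sqrt{1829}\right) = 241930176 + 26937 \sqrt{1829}$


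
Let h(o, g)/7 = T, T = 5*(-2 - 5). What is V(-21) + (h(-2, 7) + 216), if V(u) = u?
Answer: -50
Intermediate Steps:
T = -35 (T = 5*(-7) = -35)
h(o, g) = -245 (h(o, g) = 7*(-35) = -245)
V(-21) + (h(-2, 7) + 216) = -21 + (-245 + 216) = -21 - 29 = -50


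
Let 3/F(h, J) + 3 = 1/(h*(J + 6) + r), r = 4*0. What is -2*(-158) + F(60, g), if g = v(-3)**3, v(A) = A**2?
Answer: 41674184/132299 ≈ 315.00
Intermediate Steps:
r = 0
g = 729 (g = ((-3)**2)**3 = 9**3 = 729)
F(h, J) = 3/(-3 + 1/(h*(6 + J))) (F(h, J) = 3/(-3 + 1/(h*(J + 6) + 0)) = 3/(-3 + 1/(h*(6 + J) + 0)) = 3/(-3 + 1/(h*(6 + J))))
-2*(-158) + F(60, g) = -2*(-158) + 3*60*(-6 - 1*729)/(-1 + 18*60 + 3*729*60) = 316 + 3*60*(-6 - 729)/(-1 + 1080 + 131220) = 316 + 3*60*(-735)/132299 = 316 + 3*60*(1/132299)*(-735) = 316 - 132300/132299 = 41674184/132299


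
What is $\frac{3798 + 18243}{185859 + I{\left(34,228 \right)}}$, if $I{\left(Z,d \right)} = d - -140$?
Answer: $\frac{22041}{186227} \approx 0.11836$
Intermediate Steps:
$I{\left(Z,d \right)} = 140 + d$ ($I{\left(Z,d \right)} = d + 140 = 140 + d$)
$\frac{3798 + 18243}{185859 + I{\left(34,228 \right)}} = \frac{3798 + 18243}{185859 + \left(140 + 228\right)} = \frac{22041}{185859 + 368} = \frac{22041}{186227}$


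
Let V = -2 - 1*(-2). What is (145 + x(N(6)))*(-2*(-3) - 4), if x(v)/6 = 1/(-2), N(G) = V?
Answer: 284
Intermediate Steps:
V = 0 (V = -2 + 2 = 0)
N(G) = 0
x(v) = -3 (x(v) = 6/(-2) = 6*(-½) = -3)
(145 + x(N(6)))*(-2*(-3) - 4) = (145 - 3)*(-2*(-3) - 4) = 142*(6 - 4) = 142*2 = 284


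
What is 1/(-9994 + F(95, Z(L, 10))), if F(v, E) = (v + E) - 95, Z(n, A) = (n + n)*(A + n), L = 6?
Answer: -1/9802 ≈ -0.00010202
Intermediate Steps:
Z(n, A) = 2*n*(A + n) (Z(n, A) = (2*n)*(A + n) = 2*n*(A + n))
F(v, E) = -95 + E + v (F(v, E) = (E + v) - 95 = -95 + E + v)
1/(-9994 + F(95, Z(L, 10))) = 1/(-9994 + (-95 + 2*6*(10 + 6) + 95)) = 1/(-9994 + (-95 + 2*6*16 + 95)) = 1/(-9994 + (-95 + 192 + 95)) = 1/(-9994 + 192) = 1/(-9802) = -1/9802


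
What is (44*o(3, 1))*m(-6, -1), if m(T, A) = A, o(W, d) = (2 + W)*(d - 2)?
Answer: 220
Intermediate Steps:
o(W, d) = (-2 + d)*(2 + W) (o(W, d) = (2 + W)*(-2 + d) = (-2 + d)*(2 + W))
(44*o(3, 1))*m(-6, -1) = (44*(-4 - 2*3 + 2*1 + 3*1))*(-1) = (44*(-4 - 6 + 2 + 3))*(-1) = (44*(-5))*(-1) = -220*(-1) = 220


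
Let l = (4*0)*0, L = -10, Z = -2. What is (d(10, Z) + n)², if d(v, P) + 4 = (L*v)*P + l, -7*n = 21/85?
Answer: 277455649/7225 ≈ 38402.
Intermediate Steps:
l = 0 (l = 0*0 = 0)
n = -3/85 ≈ -0.035294
d(v, P) = -4 - 10*P*v (d(v, P) = -4 + ((-10*v)*P + 0) = -4 + (-10*P*v + 0) = -4 - 10*P*v)
(d(10, Z) + n)² = ((-4 - 10*(-2)*10) - 3/85)² = ((-4 + 200) - 3/85)² = (196 - 3/85)² = (16657/85)² = 277455649/7225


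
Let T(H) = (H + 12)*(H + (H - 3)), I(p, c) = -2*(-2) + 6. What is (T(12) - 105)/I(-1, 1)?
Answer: 399/10 ≈ 39.900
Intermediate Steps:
I(p, c) = 10 (I(p, c) = 4 + 6 = 10)
T(H) = (-3 + 2*H)*(12 + H) (T(H) = (12 + H)*(H + (-3 + H)) = (12 + H)*(-3 + 2*H) = (-3 + 2*H)*(12 + H))
(T(12) - 105)/I(-1, 1) = ((-36 + 2*12**2 + 21*12) - 105)/10 = ((-36 + 2*144 + 252) - 105)/10 = ((-36 + 288 + 252) - 105)/10 = (504 - 105)/10 = (1/10)*399 = 399/10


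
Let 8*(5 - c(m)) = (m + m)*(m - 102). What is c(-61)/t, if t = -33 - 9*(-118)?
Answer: -9923/4116 ≈ -2.4108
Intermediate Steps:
t = 1029 (t = -33 + 1062 = 1029)
c(m) = 5 - m*(-102 + m)/4 (c(m) = 5 - (m + m)*(m - 102)/8 = 5 - 2*m*(-102 + m)/8 = 5 - m*(-102 + m)/4)
c(-61)/t = (5 - ¼*(-61)² + (51/2)*(-61))/1029 = (5 - ¼*3721 - 3111/2)*(1/1029) = (5 - 3721/4 - 3111/2)*(1/1029) = -9923/4*1/1029 = -9923/4116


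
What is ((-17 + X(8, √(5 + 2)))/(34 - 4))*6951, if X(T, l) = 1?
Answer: -18536/5 ≈ -3707.2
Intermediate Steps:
((-17 + X(8, √(5 + 2)))/(34 - 4))*6951 = ((-17 + 1)/(34 - 4))*6951 = -16/30*6951 = -16*1/30*6951 = -8/15*6951 = -18536/5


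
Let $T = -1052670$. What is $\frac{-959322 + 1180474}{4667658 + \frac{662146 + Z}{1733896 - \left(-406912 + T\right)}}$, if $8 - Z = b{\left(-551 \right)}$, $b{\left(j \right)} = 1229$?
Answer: $\frac{706244046656}{14906063795449} \approx 0.04738$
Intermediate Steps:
$Z = -1221$ ($Z = 8 - 1229 = -1221$)
$\frac{-959322 + 1180474}{4667658 + \frac{662146 + Z}{1733896 - \left(-406912 + T\right)}} = \frac{-959322 + 1180474}{4667658 + \frac{662146 - 1221}{1733896 + \left(406912 - -1052670\right)}} = \frac{221152}{4667658 + \frac{660925}{1733896 + \left(406912 + 1052670\right)}} = \frac{221152}{4667658 + \frac{660925}{1733896 + 1459582}} = \frac{221152}{4667658 + \frac{660925}{3193478}} = \frac{221152}{\frac{14906063795449}{3193478}} = 221152 \cdot \frac{3193478}{14906063795449} = \frac{706244046656}{14906063795449}$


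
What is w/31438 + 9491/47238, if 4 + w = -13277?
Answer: -82247455/371267061 ≈ -0.22153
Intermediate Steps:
w = -13281 (w = -4 - 13277 = -13281)
w/31438 + 9491/47238 = -13281/31438 + 9491/47238 = -82247455/371267061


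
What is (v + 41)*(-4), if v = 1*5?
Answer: -184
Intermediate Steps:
v = 5
(v + 41)*(-4) = (5 + 41)*(-4) = 46*(-4) = -184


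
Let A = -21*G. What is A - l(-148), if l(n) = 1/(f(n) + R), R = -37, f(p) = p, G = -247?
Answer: 959596/185 ≈ 5187.0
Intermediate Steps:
A = 5187 (A = -21*(-247) = 5187)
l(n) = 1/(-37 + n) (l(n) = 1/(n - 37) = 1/(-37 + n))
A - l(-148) = 5187 - 1/(-37 - 148) = 5187 - 1/(-185) = 5187 - 1*(-1/185) = 5187 + 1/185 = 959596/185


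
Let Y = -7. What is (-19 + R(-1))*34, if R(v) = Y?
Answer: -884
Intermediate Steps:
R(v) = -7
(-19 + R(-1))*34 = (-19 - 7)*34 = -26*34 = -884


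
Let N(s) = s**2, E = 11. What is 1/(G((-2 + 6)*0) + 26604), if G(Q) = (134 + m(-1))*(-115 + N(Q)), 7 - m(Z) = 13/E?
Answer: 11/115774 ≈ 9.5013e-5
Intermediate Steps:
m(Z) = 64/11 (m(Z) = 7 - 13/11 = 64/11)
G(Q) = -176870/11 + 1538*Q**2/11 (G(Q) = (134 + 64/11)*(-115 + Q**2) = 1538*(-115 + Q**2)/11 = -176870/11 + 1538*Q**2/11)
1/(G((-2 + 6)*0) + 26604) = 1/((-176870/11 + 1538*((-2 + 6)*0)**2/11) + 26604) = 1/((-176870/11 + 1538*(4*0)**2/11) + 26604) = 1/((-176870/11 + (1538/11)*0**2) + 26604) = 1/((-176870/11 + (1538/11)*0) + 26604) = 1/((-176870/11 + 0) + 26604) = 1/(-176870/11 + 26604) = 1/(115774/11) = 11/115774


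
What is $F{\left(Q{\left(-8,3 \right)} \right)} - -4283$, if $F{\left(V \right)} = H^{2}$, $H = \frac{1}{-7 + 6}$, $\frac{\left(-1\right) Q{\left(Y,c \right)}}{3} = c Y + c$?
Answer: $4284$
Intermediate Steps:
$Q{\left(Y,c \right)} = - 3 c - 3 Y c$ ($Q{\left(Y,c \right)} = - 3 \left(c Y + c\right) = - 3 \left(Y c + c\right) = - 3 \left(c + Y c\right) = - 3 c - 3 Y c$)
$H = -1$ ($H = \frac{1}{-1} = -1$)
$F{\left(V \right)} = 1$ ($F{\left(V \right)} = \left(-1\right)^{2} = 1$)
$F{\left(Q{\left(-8,3 \right)} \right)} - -4283 = 1 - -4283 = 1 + 4283 = 4284$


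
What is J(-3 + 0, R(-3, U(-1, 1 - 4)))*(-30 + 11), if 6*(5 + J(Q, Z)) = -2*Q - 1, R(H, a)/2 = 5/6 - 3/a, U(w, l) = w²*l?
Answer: 475/6 ≈ 79.167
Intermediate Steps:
U(w, l) = l*w²
R(H, a) = 5/3 - 6/a (R(H, a) = 2*(5/6 - 3/a) = 2*(5*(⅙) - 3/a) = 2*(⅚ - 3/a) = 5/3 - 6/a)
J(Q, Z) = -31/6 - Q/3 (J(Q, Z) = -5 + (-2*Q - 1)/6 = -5 + (-1 - 2*Q)/6 = -5 + (-⅙ - Q/3) = -31/6 - Q/3)
J(-3 + 0, R(-3, U(-1, 1 - 4)))*(-30 + 11) = (-31/6 - (-3 + 0)/3)*(-30 + 11) = (-31/6 - ⅓*(-3))*(-19) = (-31/6 + 1)*(-19) = -25/6*(-19) = 475/6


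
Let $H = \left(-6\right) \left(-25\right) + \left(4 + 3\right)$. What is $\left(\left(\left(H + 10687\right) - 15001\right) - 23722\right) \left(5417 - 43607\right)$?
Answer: $1064699010$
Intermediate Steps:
$H = 157$ ($H = 150 + 7 = 157$)
$\left(\left(\left(H + 10687\right) - 15001\right) - 23722\right) \left(5417 - 43607\right) = \left(\left(\left(157 + 10687\right) - 15001\right) - 23722\right) \left(5417 - 43607\right) = \left(\left(10844 - 15001\right) - 23722\right) \left(-38190\right) = \left(-4157 - 23722\right) \left(-38190\right) = \left(-27879\right) \left(-38190\right) = 1064699010$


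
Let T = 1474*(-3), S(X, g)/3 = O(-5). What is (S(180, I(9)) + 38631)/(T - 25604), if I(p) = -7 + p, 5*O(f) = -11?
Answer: -96561/75065 ≈ -1.2864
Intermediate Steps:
O(f) = -11/5 (O(f) = (⅕)*(-11) = -11/5)
S(X, g) = -33/5 (S(X, g) = 3*(-11/5) = -33/5)
T = -4422
(S(180, I(9)) + 38631)/(T - 25604) = (-33/5 + 38631)/(-4422 - 25604) = (193122/5)/(-30026) = (193122/5)*(-1/30026) = -96561/75065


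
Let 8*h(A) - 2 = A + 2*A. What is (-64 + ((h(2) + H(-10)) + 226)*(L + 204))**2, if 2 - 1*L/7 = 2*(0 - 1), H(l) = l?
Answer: 2528078400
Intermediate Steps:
h(A) = 1/4 + 3*A/8 (h(A) = 1/4 + (A + 2*A)/8 = 1/4 + (3*A)/8 = 1/4 + 3*A/8)
L = 28 (L = 14 - 14*(0 - 1) = 14 - 14*(-1) = 14 - 7*(-2) = 14 + 14 = 28)
(-64 + ((h(2) + H(-10)) + 226)*(L + 204))**2 = (-64 + (((1/4 + (3/8)*2) - 10) + 226)*(28 + 204))**2 = (-64 + (((1/4 + 3/4) - 10) + 226)*232)**2 = (-64 + ((1 - 10) + 226)*232)**2 = (-64 + (-9 + 226)*232)**2 = (-64 + 217*232)**2 = (-64 + 50344)**2 = 50280**2 = 2528078400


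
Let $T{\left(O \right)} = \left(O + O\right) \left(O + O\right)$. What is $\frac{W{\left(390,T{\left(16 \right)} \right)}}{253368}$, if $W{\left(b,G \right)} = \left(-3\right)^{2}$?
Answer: $\frac{1}{28152} \approx 3.5521 \cdot 10^{-5}$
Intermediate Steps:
$T{\left(O \right)} = 4 O^{2}$ ($T{\left(O \right)} = 2 O 2 O = 4 O^{2}$)
$W{\left(b,G \right)} = 9$
$\frac{W{\left(390,T{\left(16 \right)} \right)}}{253368} = \frac{9}{253368} = 9 \cdot \frac{1}{253368} = \frac{1}{28152}$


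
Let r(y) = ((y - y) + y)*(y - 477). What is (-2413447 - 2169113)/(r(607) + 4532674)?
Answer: -143205/144112 ≈ -0.99371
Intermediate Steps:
r(y) = y*(-477 + y) (r(y) = (0 + y)*(-477 + y) = y*(-477 + y))
(-2413447 - 2169113)/(r(607) + 4532674) = (-2413447 - 2169113)/(607*(-477 + 607) + 4532674) = -4582560/(607*130 + 4532674) = -4582560/(78910 + 4532674) = -4582560/4611584 = -4582560*1/4611584 = -143205/144112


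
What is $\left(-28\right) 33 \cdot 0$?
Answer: $0$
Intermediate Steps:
$\left(-28\right) 33 \cdot 0 = \left(-924\right) 0 = 0$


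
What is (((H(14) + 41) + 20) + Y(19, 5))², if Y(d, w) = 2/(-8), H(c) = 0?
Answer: 59049/16 ≈ 3690.6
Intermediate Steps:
Y(d, w) = -¼ (Y(d, w) = 2*(-⅛) = -¼)
(((H(14) + 41) + 20) + Y(19, 5))² = (((0 + 41) + 20) - ¼)² = ((41 + 20) - ¼)² = (61 - ¼)² = (243/4)² = 59049/16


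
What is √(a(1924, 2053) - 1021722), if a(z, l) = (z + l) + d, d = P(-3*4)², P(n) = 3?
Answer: 2*I*√254434 ≈ 1008.8*I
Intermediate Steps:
d = 9 (d = 3² = 9)
a(z, l) = 9 + l + z (a(z, l) = (z + l) + 9 = (l + z) + 9 = 9 + l + z)
√(a(1924, 2053) - 1021722) = √((9 + 2053 + 1924) - 1021722) = √(3986 - 1021722) = √(-1017736) = 2*I*√254434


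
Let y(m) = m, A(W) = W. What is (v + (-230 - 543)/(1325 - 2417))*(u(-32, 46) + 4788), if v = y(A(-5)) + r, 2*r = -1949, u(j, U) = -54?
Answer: -843315549/182 ≈ -4.6336e+6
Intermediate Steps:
r = -1949/2 (r = (1/2)*(-1949) = -1949/2 ≈ -974.50)
v = -1959/2 (v = -5 - 1949/2 = -1959/2 ≈ -979.50)
(v + (-230 - 543)/(1325 - 2417))*(u(-32, 46) + 4788) = (-1959/2 + (-230 - 543)/(1325 - 2417))*(-54 + 4788) = (-1959/2 - 773/(-1092))*4734 = (-1959/2 - 773*(-1/1092))*4734 = (-1959/2 + 773/1092)*4734 = -1068841/1092*4734 = -843315549/182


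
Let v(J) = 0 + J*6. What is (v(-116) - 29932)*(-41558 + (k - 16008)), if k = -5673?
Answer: 1936884092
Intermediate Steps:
v(J) = 6*J (v(J) = 0 + 6*J = 6*J)
(v(-116) - 29932)*(-41558 + (k - 16008)) = (6*(-116) - 29932)*(-41558 + (-5673 - 16008)) = (-696 - 29932)*(-41558 - 21681) = -30628*(-63239) = 1936884092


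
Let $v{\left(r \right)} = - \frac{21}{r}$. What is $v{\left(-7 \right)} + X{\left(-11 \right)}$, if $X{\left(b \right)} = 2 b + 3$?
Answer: $-16$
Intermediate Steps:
$X{\left(b \right)} = 3 + 2 b$
$v{\left(-7 \right)} + X{\left(-11 \right)} = - \frac{21}{-7} + \left(3 + 2 \left(-11\right)\right) = \left(-21\right) \left(- \frac{1}{7}\right) + \left(3 - 22\right) = 3 - 19 = -16$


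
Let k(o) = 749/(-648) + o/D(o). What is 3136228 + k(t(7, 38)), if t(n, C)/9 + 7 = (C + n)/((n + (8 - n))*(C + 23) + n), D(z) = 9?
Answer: 22354975697/7128 ≈ 3.1362e+6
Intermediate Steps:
t(n, C) = -63 + 9*(C + n)/(184 + n + 8*C) (t(n, C) = -63 + 9*((C + n)/((n + (8 - n))*(C + 23) + n)) = -63 + 9*((C + n)/(8*(23 + C) + n)) = -63 + 9*((C + n)/((184 + 8*C) + n)) = -63 + 9*((C + n)/(184 + n + 8*C)) = -63 + 9*(C + n)/(184 + n + 8*C))
k(o) = -749/648 + o/9 (k(o) = 749/(-648) + o/9 = 749*(-1/648) + o*(⅑) = -749/648 + o/9)
3136228 + k(t(7, 38)) = 3136228 + (-749/648 + (9*(-1288 - 55*38 - 6*7)/(184 + 7 + 8*38))/9) = 3136228 + (-749/648 + (9*(-1288 - 2090 - 42)/(184 + 7 + 304))/9) = 3136228 + (-749/648 + (9*(-3420)/495)/9) = 3136228 + (-749/648 + (9*(1/495)*(-3420))/9) = 3136228 + (-749/648 + (⅑)*(-684/11)) = 3136228 + (-749/648 - 76/11) = 3136228 - 57487/7128 = 22354975697/7128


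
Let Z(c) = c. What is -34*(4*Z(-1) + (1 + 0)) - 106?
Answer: -4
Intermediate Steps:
-34*(4*Z(-1) + (1 + 0)) - 106 = -34*(4*(-1) + (1 + 0)) - 106 = -34*(-4 + 1) - 106 = -34*(-3) - 106 = 102 - 106 = -4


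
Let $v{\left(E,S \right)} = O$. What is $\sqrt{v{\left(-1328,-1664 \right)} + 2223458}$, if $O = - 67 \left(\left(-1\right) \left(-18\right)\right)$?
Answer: $2 \sqrt{555563} \approx 1490.7$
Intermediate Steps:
$O = -1206$ ($O = \left(-67\right) 18 = -1206$)
$v{\left(E,S \right)} = -1206$
$\sqrt{v{\left(-1328,-1664 \right)} + 2223458} = \sqrt{-1206 + 2223458} = \sqrt{2222252} = 2 \sqrt{555563}$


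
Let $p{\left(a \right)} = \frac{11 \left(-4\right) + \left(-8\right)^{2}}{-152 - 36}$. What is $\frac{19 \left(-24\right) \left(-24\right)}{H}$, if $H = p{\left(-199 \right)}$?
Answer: $- \frac{514368}{5} \approx -1.0287 \cdot 10^{5}$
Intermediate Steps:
$p{\left(a \right)} = - \frac{5}{47}$ ($p{\left(a \right)} = \frac{-44 + 64}{-188} = 20 \left(- \frac{1}{188}\right) = - \frac{5}{47}$)
$H = - \frac{5}{47} \approx -0.10638$
$\frac{19 \left(-24\right) \left(-24\right)}{H} = \frac{19 \left(-24\right) \left(-24\right)}{- \frac{5}{47}} = \left(-456\right) \left(-24\right) \left(- \frac{47}{5}\right) = 10944 \left(- \frac{47}{5}\right) = - \frac{514368}{5}$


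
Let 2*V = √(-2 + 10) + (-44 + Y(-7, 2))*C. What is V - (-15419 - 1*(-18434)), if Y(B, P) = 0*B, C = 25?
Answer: -3565 + √2 ≈ -3563.6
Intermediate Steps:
Y(B, P) = 0
V = -550 + √2 (V = (√(-2 + 10) + (-44 + 0)*25)/2 = (√8 - 44*25)/2 = (2*√2 - 1100)/2 = (-1100 + 2*√2)/2 = -550 + √2 ≈ -548.59)
V - (-15419 - 1*(-18434)) = (-550 + √2) - (-15419 - 1*(-18434)) = (-550 + √2) - (-15419 + 18434) = (-550 + √2) - 1*3015 = (-550 + √2) - 3015 = -3565 + √2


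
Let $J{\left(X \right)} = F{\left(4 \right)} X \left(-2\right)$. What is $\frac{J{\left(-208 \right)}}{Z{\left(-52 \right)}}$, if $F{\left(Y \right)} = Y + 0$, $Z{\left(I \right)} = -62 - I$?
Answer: $- \frac{832}{5} \approx -166.4$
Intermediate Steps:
$F{\left(Y \right)} = Y$
$J{\left(X \right)} = - 8 X$ ($J{\left(X \right)} = 4 X \left(-2\right) = 4 \left(- 2 X\right) = - 8 X$)
$\frac{J{\left(-208 \right)}}{Z{\left(-52 \right)}} = \frac{\left(-8\right) \left(-208\right)}{-62 - -52} = \frac{1664}{-62 + 52} = \frac{1664}{-10} = 1664 \left(- \frac{1}{10}\right) = - \frac{832}{5}$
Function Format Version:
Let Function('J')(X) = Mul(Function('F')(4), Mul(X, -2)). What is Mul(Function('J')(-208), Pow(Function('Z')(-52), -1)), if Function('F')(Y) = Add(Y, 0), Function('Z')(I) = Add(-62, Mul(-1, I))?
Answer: Rational(-832, 5) ≈ -166.40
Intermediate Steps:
Function('F')(Y) = Y
Function('J')(X) = Mul(-8, X) (Function('J')(X) = Mul(4, Mul(X, -2)) = Mul(4, Mul(-2, X)) = Mul(-8, X))
Mul(Function('J')(-208), Pow(Function('Z')(-52), -1)) = Mul(Mul(-8, -208), Pow(Add(-62, Mul(-1, -52)), -1)) = Mul(1664, Pow(Add(-62, 52), -1)) = Mul(1664, Pow(-10, -1)) = Mul(1664, Rational(-1, 10)) = Rational(-832, 5)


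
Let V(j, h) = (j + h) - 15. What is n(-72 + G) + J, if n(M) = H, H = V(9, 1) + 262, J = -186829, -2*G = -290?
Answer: -186572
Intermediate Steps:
G = 145 (G = -1/2*(-290) = 145)
V(j, h) = -15 + h + j (V(j, h) = (h + j) - 15 = -15 + h + j)
H = 257 (H = (-15 + 1 + 9) + 262 = -5 + 262 = 257)
n(M) = 257
n(-72 + G) + J = 257 - 186829 = -186572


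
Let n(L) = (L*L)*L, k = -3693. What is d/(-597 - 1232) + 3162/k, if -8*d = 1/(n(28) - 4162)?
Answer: -274359655889/320433337680 ≈ -0.85621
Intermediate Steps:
n(L) = L³ (n(L) = L²*L = L³)
d = -1/142320 (d = -1/(8*(28³ - 4162)) = -1/(8*(21952 - 4162)) = -⅛/17790 = -⅛*1/17790 = -1/142320 ≈ -7.0264e-6)
d/(-597 - 1232) + 3162/k = -1/(142320*(-597 - 1232)) + 3162/(-3693) = -1/142320/(-1829) + 3162*(-1/3693) = -1/142320*(-1/1829) - 1054/1231 = 1/260303280 - 1054/1231 = -274359655889/320433337680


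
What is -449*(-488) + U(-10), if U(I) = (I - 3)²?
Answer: 219281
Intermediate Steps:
U(I) = (-3 + I)²
-449*(-488) + U(-10) = -449*(-488) + (-3 - 10)² = 219112 + (-13)² = 219112 + 169 = 219281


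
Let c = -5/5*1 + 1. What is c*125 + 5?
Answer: 5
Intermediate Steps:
c = 0 (c = -5*⅕*1 + 1 = -1*1 + 1 = -1 + 1 = 0)
c*125 + 5 = 0*125 + 5 = 0 + 5 = 5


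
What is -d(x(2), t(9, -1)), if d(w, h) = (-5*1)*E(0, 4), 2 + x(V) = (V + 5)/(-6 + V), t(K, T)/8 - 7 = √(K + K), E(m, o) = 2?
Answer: 10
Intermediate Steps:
t(K, T) = 56 + 8*√2*√K (t(K, T) = 56 + 8*√(K + K) = 56 + 8*√(2*K) = 56 + 8*(√2*√K) = 56 + 8*√2*√K)
x(V) = -2 + (5 + V)/(-6 + V) (x(V) = -2 + (V + 5)/(-6 + V) = -2 + (5 + V)/(-6 + V))
d(w, h) = -10 (d(w, h) = -5*1*2 = -5*2 = -10)
-d(x(2), t(9, -1)) = -1*(-10) = 10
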